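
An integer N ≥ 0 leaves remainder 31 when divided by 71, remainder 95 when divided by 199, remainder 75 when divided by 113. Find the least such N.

From N ≡ 31 (mod 71) write N = 31 + 71t. Substituting into N ≡ 95 (mod 199) gives 71t ≡ 64 (mod 199), and since 71⁻¹ ≡ 185 (mod 199), t ≡ 99. Hence N ≡ 31 + 71·99 = 7060 (mod 14129).
From N ≡ 7060 (mod 14129) write N = 7060 + 14129t. Substituting into N ≡ 75 (mod 113) gives 14129t ≡ 21 (mod 113), and since 4⁻¹ ≡ 85 (mod 113), t ≡ 90. Hence N ≡ 7060 + 14129·90 = 1278670 (mod 1596577).

1278670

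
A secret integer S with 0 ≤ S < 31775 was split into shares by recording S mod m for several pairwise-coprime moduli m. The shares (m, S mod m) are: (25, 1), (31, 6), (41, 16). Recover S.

Combine the congruences pairwise.
From S ≡ 1 (mod 25) write S = 1 + 25t. Substituting into S ≡ 6 (mod 31) gives 25t ≡ 5 (mod 31), and since 25⁻¹ ≡ 5 (mod 31), t ≡ 25. Hence S ≡ 1 + 25·25 = 626 (mod 775).
From S ≡ 626 (mod 775) write S = 626 + 775t. Substituting into S ≡ 16 (mod 41) gives 775t ≡ 5 (mod 41), and since 37⁻¹ ≡ 10 (mod 41), t ≡ 9. Hence S ≡ 626 + 775·9 = 7601 (mod 31775).

7601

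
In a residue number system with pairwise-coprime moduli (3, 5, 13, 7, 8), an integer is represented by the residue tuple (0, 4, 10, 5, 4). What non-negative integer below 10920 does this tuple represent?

9084

The moduli are pairwise coprime; N = 3·5·13·7·8 = 10920.
N/3 = 3640; 3640 ≡ 1 (mod 3), inverse 1.
N/5 = 2184; 2184 ≡ 4 (mod 5); 4·4 ≡ 1, so inverse 4.
N/13 = 840; 840 ≡ 8 (mod 13); 8·5 ≡ 1, so inverse 5.
N/7 = 1560; 1560 ≡ 6 (mod 7); 6·6 ≡ 1, so inverse 6.
N/8 = 1365; 1365 ≡ 5 (mod 8); 5·5 ≡ 1, so inverse 5.
x ≡ 0·3640·1 + 4·2184·4 + 10·840·5 + 5·1560·6 + 4·1365·5 = 151044.
151044 mod 10920 = 9084.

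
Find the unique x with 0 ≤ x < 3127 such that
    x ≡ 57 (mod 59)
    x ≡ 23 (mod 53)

765

From x ≡ 57 (mod 59) write x = 57 + 59t. Substituting into x ≡ 23 (mod 53) gives 59t ≡ 19 (mod 53), and since 6⁻¹ ≡ 9 (mod 53), t ≡ 12. Hence x ≡ 57 + 59·12 = 765 (mod 3127).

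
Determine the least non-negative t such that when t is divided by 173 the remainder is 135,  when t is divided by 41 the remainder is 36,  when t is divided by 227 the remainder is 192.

246487

The moduli are pairwise coprime; N = 173·41·227 = 1610111.
N/173 = 9307; 9307 ≡ 138 (mod 173); 138·84 ≡ 1, so inverse 84.
N/41 = 39271; 39271 ≡ 34 (mod 41); 34·35 ≡ 1, so inverse 35.
N/227 = 7093; 7093 ≡ 56 (mod 227); 56·150 ≡ 1, so inverse 150.
t ≡ 135·9307·84 + 36·39271·35 + 192·7093·150 = 359301240.
359301240 mod 1610111 = 246487.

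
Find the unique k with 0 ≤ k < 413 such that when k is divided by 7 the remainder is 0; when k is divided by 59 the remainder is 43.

161

From k ≡ 0 (mod 7) write k = 0 + 7t. Substituting into k ≡ 43 (mod 59) gives 7t ≡ 43 (mod 59), and since 7⁻¹ ≡ 17 (mod 59), t ≡ 23. Hence k ≡ 0 + 7·23 = 161 (mod 413).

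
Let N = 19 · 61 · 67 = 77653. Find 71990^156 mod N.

Mod 19: 71990 ≡ 18; by Fermat, exponent reduces to 156 mod 18 = 12; 18^12 ≡ 1 (mod 19).
Mod 61: 71990 ≡ 10; by Fermat, exponent reduces to 156 mod 60 = 36; 10^36 ≡ 34 (mod 61).
Mod 67: 71990 ≡ 32; by Fermat, exponent reduces to 156 mod 66 = 24; 32^24 ≡ 15 (mod 67).
Combine by CRT: x ≡ 1 (mod 19), x ≡ 34 (mod 61), x ≡ 15 (mod 67) ⇒ x ≡ 36329 (mod 77653).

36329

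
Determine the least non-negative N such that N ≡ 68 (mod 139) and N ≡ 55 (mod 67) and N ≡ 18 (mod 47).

388990

Combine the congruences pairwise.
From N ≡ 68 (mod 139) write N = 68 + 139t. Substituting into N ≡ 55 (mod 67) gives 139t ≡ 54 (mod 67), and since 5⁻¹ ≡ 27 (mod 67), t ≡ 51. Hence N ≡ 68 + 139·51 = 7157 (mod 9313).
From N ≡ 7157 (mod 9313) write N = 7157 + 9313t. Substituting into N ≡ 18 (mod 47) gives 9313t ≡ 5 (mod 47), and since 7⁻¹ ≡ 27 (mod 47), t ≡ 41. Hence N ≡ 7157 + 9313·41 = 388990 (mod 437711).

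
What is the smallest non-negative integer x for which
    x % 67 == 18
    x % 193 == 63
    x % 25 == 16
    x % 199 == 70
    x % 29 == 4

594777041

From x ≡ 18 (mod 67) write x = 18 + 67t. Substituting into x ≡ 63 (mod 193) gives 67t ≡ 45 (mod 193), and since 67⁻¹ ≡ 121 (mod 193), t ≡ 41. Hence x ≡ 18 + 67·41 = 2765 (mod 12931).
From x ≡ 2765 (mod 12931) write x = 2765 + 12931t. Substituting into x ≡ 16 (mod 25) gives 12931t ≡ 1 (mod 25), and since 6⁻¹ ≡ 21 (mod 25), t ≡ 21. Hence x ≡ 2765 + 12931·21 = 274316 (mod 323275).
From x ≡ 274316 (mod 323275) write x = 274316 + 323275t. Substituting into x ≡ 70 (mod 199) gives 323275t ≡ 175 (mod 199), and since 99⁻¹ ≡ 197 (mod 199), t ≡ 48. Hence x ≡ 274316 + 323275·48 = 15791516 (mod 64331725).
From x ≡ 15791516 (mod 64331725) write x = 15791516 + 64331725t. Substituting into x ≡ 4 (mod 29) gives 64331725t ≡ 3 (mod 29), and since 10⁻¹ ≡ 3 (mod 29), t ≡ 9. Hence x ≡ 15791516 + 64331725·9 = 594777041 (mod 1865620025).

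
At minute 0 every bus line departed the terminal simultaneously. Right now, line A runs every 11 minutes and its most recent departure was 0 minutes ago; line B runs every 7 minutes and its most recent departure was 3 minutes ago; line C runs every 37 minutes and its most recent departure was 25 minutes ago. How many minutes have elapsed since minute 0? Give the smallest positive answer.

From t ≡ 0 (mod 11) write t = 0 + 11s. Substituting into t ≡ 3 (mod 7) gives 11s ≡ 3 (mod 7), and since 4⁻¹ ≡ 2 (mod 7), s ≡ 6. Hence t ≡ 0 + 11·6 = 66 (mod 77).
From t ≡ 66 (mod 77) write t = 66 + 77s. Substituting into t ≡ 25 (mod 37) gives 77s ≡ 33 (mod 37), and since 3⁻¹ ≡ 25 (mod 37), s ≡ 11. Hence t ≡ 66 + 77·11 = 913 (mod 2849).

913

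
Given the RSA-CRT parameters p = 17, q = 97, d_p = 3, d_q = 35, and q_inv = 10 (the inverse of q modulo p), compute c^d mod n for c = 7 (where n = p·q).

m₁ = c^(d_p) mod p: c ≡ 7 (mod 17), and 7^3 mod 17 = 3.
m₂ = c^(d_q) mod q: c ≡ 7 (mod 97), and 7^35 mod 97 = 74.
h = q_inv·(m₁ − m₂) mod p = 10·(3 − 74) mod 17 = 4.
m = m₂ + h·q = 74 + 4·97 = 462.

462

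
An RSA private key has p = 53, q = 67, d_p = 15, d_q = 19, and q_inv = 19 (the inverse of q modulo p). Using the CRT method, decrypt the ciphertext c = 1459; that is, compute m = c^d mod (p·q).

678

m₁ = c^(d_p) mod p: c ≡ 28 (mod 53), and 28^15 mod 53 = 42.
m₂ = c^(d_q) mod q: c ≡ 52 (mod 67), and 52^19 mod 67 = 8.
h = q_inv·(m₁ − m₂) mod p = 19·(42 − 8) mod 53 = 10.
m = m₂ + h·q = 8 + 10·67 = 678.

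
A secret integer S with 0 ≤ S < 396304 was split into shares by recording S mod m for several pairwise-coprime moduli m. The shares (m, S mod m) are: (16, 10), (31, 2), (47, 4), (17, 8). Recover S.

From S ≡ 10 (mod 16) write S = 10 + 16t. Substituting into S ≡ 2 (mod 31) gives 16t ≡ 23 (mod 31), and since 16⁻¹ ≡ 2 (mod 31), t ≡ 15. Hence S ≡ 10 + 16·15 = 250 (mod 496).
From S ≡ 250 (mod 496) write S = 250 + 496t. Substituting into S ≡ 4 (mod 47) gives 496t ≡ 36 (mod 47), and since 26⁻¹ ≡ 38 (mod 47), t ≡ 5. Hence S ≡ 250 + 496·5 = 2730 (mod 23312).
From S ≡ 2730 (mod 23312) write S = 2730 + 23312t. Substituting into S ≡ 8 (mod 17) gives 23312t ≡ 15 (mod 17), and since 5⁻¹ ≡ 7 (mod 17), t ≡ 3. Hence S ≡ 2730 + 23312·3 = 72666 (mod 396304).

72666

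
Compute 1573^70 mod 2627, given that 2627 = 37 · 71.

2557

Mod 37: 1573 ≡ 19; by Fermat, exponent reduces to 70 mod 36 = 34; 19^34 ≡ 4 (mod 37).
Mod 71: 1573 ≡ 11; since 70 | 70, by Fermat 11^70 ≡ 1 (mod 71).
Combine by CRT: x ≡ 4 (mod 37), x ≡ 1 (mod 71) ⇒ x ≡ 2557 (mod 2627).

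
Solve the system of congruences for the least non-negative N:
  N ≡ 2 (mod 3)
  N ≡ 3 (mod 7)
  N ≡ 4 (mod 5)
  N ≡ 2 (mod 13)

899

The moduli are pairwise coprime; M = 3·7·5·13 = 1365.
M/3 = 455; 455 ≡ 2 (mod 3); 2·2 ≡ 1, so inverse 2.
M/7 = 195; 195 ≡ 6 (mod 7); 6·6 ≡ 1, so inverse 6.
M/5 = 273; 273 ≡ 3 (mod 5); 3·2 ≡ 1, so inverse 2.
M/13 = 105; 105 ≡ 1 (mod 13), inverse 1.
N ≡ 2·455·2 + 3·195·6 + 4·273·2 + 2·105·1 = 7724.
7724 mod 1365 = 899.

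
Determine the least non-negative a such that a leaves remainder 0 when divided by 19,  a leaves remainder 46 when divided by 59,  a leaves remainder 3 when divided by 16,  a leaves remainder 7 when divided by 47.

359651

The moduli are pairwise coprime; N = 19·59·16·47 = 842992.
N/19 = 44368; 44368 ≡ 3 (mod 19); 3·13 ≡ 1, so inverse 13.
N/59 = 14288; 14288 ≡ 10 (mod 59); 10·6 ≡ 1, so inverse 6.
N/16 = 52687; 52687 ≡ 15 (mod 16); 15·15 ≡ 1, so inverse 15.
N/47 = 17936; 17936 ≡ 29 (mod 47); 29·13 ≡ 1, so inverse 13.
a ≡ 0·44368·13 + 46·14288·6 + 3·52687·15 + 7·17936·13 = 7946579.
7946579 mod 842992 = 359651.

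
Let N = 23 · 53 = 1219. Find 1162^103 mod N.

Mod 23: 1162 ≡ 12; by Fermat, exponent reduces to 103 mod 22 = 15; 12^15 ≡ 13 (mod 23).
Mod 53: 1162 ≡ 49; by Fermat, exponent reduces to 103 mod 52 = 51; 49^51 ≡ 13 (mod 53).
Combine by CRT: x ≡ 13 (mod 23), x ≡ 13 (mod 53) ⇒ x ≡ 13 (mod 1219).

13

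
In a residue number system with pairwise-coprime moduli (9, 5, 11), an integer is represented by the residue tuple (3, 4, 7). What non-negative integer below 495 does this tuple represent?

84

Combine the congruences pairwise.
From x ≡ 3 (mod 9) write x = 3 + 9t. Substituting into x ≡ 4 (mod 5) gives 9t ≡ 1 (mod 5), and since 4⁻¹ ≡ 4 (mod 5), t ≡ 4. Hence x ≡ 3 + 9·4 = 39 (mod 45).
From x ≡ 39 (mod 45) write x = 39 + 45t. Substituting into x ≡ 7 (mod 11) gives 45t ≡ 1 (mod 11), and since 1⁻¹ ≡ 1 (mod 11), t ≡ 1. Hence x ≡ 39 + 45·1 = 84 (mod 495).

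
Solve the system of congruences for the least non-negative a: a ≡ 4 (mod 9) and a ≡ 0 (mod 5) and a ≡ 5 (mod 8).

85

The moduli are pairwise coprime; N = 9·5·8 = 360.
N/9 = 40; 40 ≡ 4 (mod 9); 4·7 ≡ 1, so inverse 7.
N/5 = 72; 72 ≡ 2 (mod 5); 2·3 ≡ 1, so inverse 3.
N/8 = 45; 45 ≡ 5 (mod 8); 5·5 ≡ 1, so inverse 5.
a ≡ 4·40·7 + 0·72·3 + 5·45·5 = 2245.
2245 mod 360 = 85.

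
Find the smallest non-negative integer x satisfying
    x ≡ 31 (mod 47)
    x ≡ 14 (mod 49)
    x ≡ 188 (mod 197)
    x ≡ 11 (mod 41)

From x ≡ 31 (mod 47) write x = 31 + 47t. Substituting into x ≡ 14 (mod 49) gives 47t ≡ 32 (mod 49), and since 47⁻¹ ≡ 24 (mod 49), t ≡ 33. Hence x ≡ 31 + 47·33 = 1582 (mod 2303).
From x ≡ 1582 (mod 2303) write x = 1582 + 2303t. Substituting into x ≡ 188 (mod 197) gives 2303t ≡ 182 (mod 197), and since 136⁻¹ ≡ 155 (mod 197), t ≡ 39. Hence x ≡ 1582 + 2303·39 = 91399 (mod 453691).
From x ≡ 91399 (mod 453691) write x = 91399 + 453691t. Substituting into x ≡ 11 (mod 41) gives 453691t ≡ 1 (mod 41), and since 26⁻¹ ≡ 30 (mod 41), t ≡ 30. Hence x ≡ 91399 + 453691·30 = 13702129 (mod 18601331).

13702129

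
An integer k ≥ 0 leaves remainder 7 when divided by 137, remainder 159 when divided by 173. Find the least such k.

Combine the congruences pairwise.
From k ≡ 7 (mod 137) write k = 7 + 137t. Substituting into k ≡ 159 (mod 173) gives 137t ≡ 152 (mod 173), and since 137⁻¹ ≡ 24 (mod 173), t ≡ 15. Hence k ≡ 7 + 137·15 = 2062 (mod 23701).

2062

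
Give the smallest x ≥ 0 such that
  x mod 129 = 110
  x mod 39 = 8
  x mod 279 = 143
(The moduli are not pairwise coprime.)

6560

gcd(129, 39) = 3 and 3 | (8 − 110), so the pair is consistent; merging gives x ≡ 1529 (mod 1677), where 1677 = lcm(129, 39).
gcd(1677, 279) = 3 and 3 | (143 − 1529), so the pair is consistent; merging gives x ≡ 6560 (mod 155961), where 155961 = lcm(1677, 279).
The solution is unique modulo lcm(129, 39, 279) = 155961.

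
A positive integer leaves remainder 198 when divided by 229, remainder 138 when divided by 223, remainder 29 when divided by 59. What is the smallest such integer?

2346990

From x ≡ 198 (mod 229) write x = 198 + 229t. Substituting into x ≡ 138 (mod 223) gives 229t ≡ 163 (mod 223), and since 6⁻¹ ≡ 186 (mod 223), t ≡ 213. Hence x ≡ 198 + 229·213 = 48975 (mod 51067).
From x ≡ 48975 (mod 51067) write x = 48975 + 51067t. Substituting into x ≡ 29 (mod 59) gives 51067t ≡ 24 (mod 59), and since 32⁻¹ ≡ 24 (mod 59), t ≡ 45. Hence x ≡ 48975 + 51067·45 = 2346990 (mod 3012953).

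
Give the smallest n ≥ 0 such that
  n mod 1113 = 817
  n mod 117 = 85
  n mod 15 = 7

Combine the congruences pairwise.
gcd(1113, 117) = 3 and 3 | (85 − 817), so the pair is consistent; merging gives n ≡ 21964 (mod 43407), where 43407 = lcm(1113, 117).
gcd(43407, 15) = 3 and 3 | (7 − 21964), so the pair is consistent; merging gives n ≡ 195592 (mod 217035), where 217035 = lcm(43407, 15).
The solution is unique modulo lcm(1113, 117, 15) = 217035.

195592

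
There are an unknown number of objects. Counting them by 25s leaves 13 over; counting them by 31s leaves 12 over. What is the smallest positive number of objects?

663

From N ≡ 13 (mod 25) write N = 13 + 25t. Substituting into N ≡ 12 (mod 31) gives 25t ≡ 30 (mod 31), and since 25⁻¹ ≡ 5 (mod 31), t ≡ 26. Hence N ≡ 13 + 25·26 = 663 (mod 775).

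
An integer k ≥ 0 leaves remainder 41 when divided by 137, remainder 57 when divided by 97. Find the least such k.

Combine the congruences pairwise.
From k ≡ 41 (mod 137) write k = 41 + 137t. Substituting into k ≡ 57 (mod 97) gives 137t ≡ 16 (mod 97), and since 40⁻¹ ≡ 17 (mod 97), t ≡ 78. Hence k ≡ 41 + 137·78 = 10727 (mod 13289).

10727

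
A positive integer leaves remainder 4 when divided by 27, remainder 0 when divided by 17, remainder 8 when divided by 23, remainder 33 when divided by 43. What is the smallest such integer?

The moduli are pairwise coprime; M = 27·17·23·43 = 453951.
M/27 = 16813; 16813 ≡ 19 (mod 27); 19·10 ≡ 1, so inverse 10.
M/17 = 26703; 26703 ≡ 13 (mod 17); 13·4 ≡ 1, so inverse 4.
M/23 = 19737; 19737 ≡ 3 (mod 23); 3·8 ≡ 1, so inverse 8.
M/43 = 10557; 10557 ≡ 22 (mod 43); 22·2 ≡ 1, so inverse 2.
n ≡ 4·16813·10 + 0·26703·4 + 8·19737·8 + 33·10557·2 = 2632450.
2632450 mod 453951 = 362695.

362695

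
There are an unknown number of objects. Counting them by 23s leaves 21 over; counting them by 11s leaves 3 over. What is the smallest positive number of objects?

From N ≡ 21 (mod 23) write N = 21 + 23t. Substituting into N ≡ 3 (mod 11) gives 23t ≡ 4 (mod 11), and since 1⁻¹ ≡ 1 (mod 11), t ≡ 4. Hence N ≡ 21 + 23·4 = 113 (mod 253).

113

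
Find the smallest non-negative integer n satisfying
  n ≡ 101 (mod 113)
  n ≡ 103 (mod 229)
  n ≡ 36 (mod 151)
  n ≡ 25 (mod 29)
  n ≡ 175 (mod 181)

4218037207

Combine the congruences pairwise.
From n ≡ 101 (mod 113) write n = 101 + 113t. Substituting into n ≡ 103 (mod 229) gives 113t ≡ 2 (mod 229), and since 113⁻¹ ≡ 152 (mod 229), t ≡ 75. Hence n ≡ 101 + 113·75 = 8576 (mod 25877).
From n ≡ 8576 (mod 25877) write n = 8576 + 25877t. Substituting into n ≡ 36 (mod 151) gives 25877t ≡ 67 (mod 151), and since 56⁻¹ ≡ 89 (mod 151), t ≡ 74. Hence n ≡ 8576 + 25877·74 = 1923474 (mod 3907427).
From n ≡ 1923474 (mod 3907427) write n = 1923474 + 3907427t. Substituting into n ≡ 25 (mod 29) gives 3907427t ≡ 5 (mod 29), and since 25⁻¹ ≡ 7 (mod 29), t ≡ 6. Hence n ≡ 1923474 + 3907427·6 = 25368036 (mod 113315383).
From n ≡ 25368036 (mod 113315383) write n = 25368036 + 113315383t. Substituting into n ≡ 175 (mod 181) gives 113315383t ≡ 13 (mod 181), and since 152⁻¹ ≡ 156 (mod 181), t ≡ 37. Hence n ≡ 25368036 + 113315383·37 = 4218037207 (mod 20510084323).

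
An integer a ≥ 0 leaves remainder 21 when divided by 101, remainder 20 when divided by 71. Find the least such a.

Combine the congruences pairwise.
From a ≡ 21 (mod 101) write a = 21 + 101t. Substituting into a ≡ 20 (mod 71) gives 101t ≡ 70 (mod 71), and since 30⁻¹ ≡ 45 (mod 71), t ≡ 26. Hence a ≡ 21 + 101·26 = 2647 (mod 7171).

2647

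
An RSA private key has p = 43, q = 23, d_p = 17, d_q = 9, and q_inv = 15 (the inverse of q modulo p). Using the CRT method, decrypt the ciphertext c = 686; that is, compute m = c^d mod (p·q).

m₁ = c^(d_p) mod p: c ≡ 41 (mod 43), and 41^17 mod 43 = 35.
m₂ = c^(d_q) mod q: c ≡ 19 (mod 23), and 19^9 mod 23 = 10.
h = q_inv·(m₁ − m₂) mod p = 15·(35 − 10) mod 43 = 31.
m = m₂ + h·q = 10 + 31·23 = 723.

723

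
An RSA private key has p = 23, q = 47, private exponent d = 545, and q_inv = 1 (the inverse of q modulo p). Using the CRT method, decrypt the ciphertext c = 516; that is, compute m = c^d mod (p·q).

845

d_p = d mod (p−1) = 545 mod 22 = 17; d_q = d mod (q−1) = 39.
m₁ = c^(d_p) mod p: c ≡ 10 (mod 23), and 10^17 mod 23 = 17.
m₂ = c^(d_q) mod q: c ≡ 46 (mod 47), and 46^39 mod 47 = 46.
h = q_inv·(m₁ − m₂) mod p = 1·(17 − 46) mod 23 = 17.
m = m₂ + h·q = 46 + 17·47 = 845.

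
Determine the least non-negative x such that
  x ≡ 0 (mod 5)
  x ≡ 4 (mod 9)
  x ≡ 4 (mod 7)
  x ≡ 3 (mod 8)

1075

The moduli are pairwise coprime; N = 5·9·7·8 = 2520.
N/5 = 504; 504 ≡ 4 (mod 5); 4·4 ≡ 1, so inverse 4.
N/9 = 280; 280 ≡ 1 (mod 9), inverse 1.
N/7 = 360; 360 ≡ 3 (mod 7); 3·5 ≡ 1, so inverse 5.
N/8 = 315; 315 ≡ 3 (mod 8); 3·3 ≡ 1, so inverse 3.
x ≡ 0·504·4 + 4·280·1 + 4·360·5 + 3·315·3 = 11155.
11155 mod 2520 = 1075.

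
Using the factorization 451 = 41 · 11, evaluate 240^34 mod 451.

225

Mod 41: 240 ≡ 35; 35^34 ≡ 20 (mod 41).
Mod 11: 240 ≡ 9; by Fermat, exponent reduces to 34 mod 10 = 4; 9^4 ≡ 5 (mod 11).
Combine by CRT: x ≡ 20 (mod 41), x ≡ 5 (mod 11) ⇒ x ≡ 225 (mod 451).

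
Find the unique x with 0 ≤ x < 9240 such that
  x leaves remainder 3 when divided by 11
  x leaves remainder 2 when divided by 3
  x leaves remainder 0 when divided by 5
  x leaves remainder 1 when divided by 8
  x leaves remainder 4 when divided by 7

6185

The moduli are pairwise coprime; N = 11·3·5·8·7 = 9240.
N/11 = 840; 840 ≡ 4 (mod 11); 4·3 ≡ 1, so inverse 3.
N/3 = 3080; 3080 ≡ 2 (mod 3); 2·2 ≡ 1, so inverse 2.
N/5 = 1848; 1848 ≡ 3 (mod 5); 3·2 ≡ 1, so inverse 2.
N/8 = 1155; 1155 ≡ 3 (mod 8); 3·3 ≡ 1, so inverse 3.
N/7 = 1320; 1320 ≡ 4 (mod 7); 4·2 ≡ 1, so inverse 2.
x ≡ 3·840·3 + 2·3080·2 + 0·1848·2 + 1·1155·3 + 4·1320·2 = 33905.
33905 mod 9240 = 6185.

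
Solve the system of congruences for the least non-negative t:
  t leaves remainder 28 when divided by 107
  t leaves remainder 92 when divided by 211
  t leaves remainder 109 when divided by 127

From t ≡ 28 (mod 107) write t = 28 + 107s. Substituting into t ≡ 92 (mod 211) gives 107s ≡ 64 (mod 211), and since 107⁻¹ ≡ 71 (mod 211), s ≡ 113. Hence t ≡ 28 + 107·113 = 12119 (mod 22577).
From t ≡ 12119 (mod 22577) write t = 12119 + 22577s. Substituting into t ≡ 109 (mod 127) gives 22577s ≡ 55 (mod 127), and since 98⁻¹ ≡ 35 (mod 127), s ≡ 20. Hence t ≡ 12119 + 22577·20 = 463659 (mod 2867279).

463659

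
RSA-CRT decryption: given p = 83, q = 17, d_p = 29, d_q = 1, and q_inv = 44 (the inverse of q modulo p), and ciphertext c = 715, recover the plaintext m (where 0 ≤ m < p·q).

1310

m₁ = c^(d_p) mod p: c ≡ 51 (mod 83), and 51^29 mod 83 = 65.
m₂ = c^(d_q) mod q: c ≡ 1 (mod 17), and 1^1 mod 17 = 1.
h = q_inv·(m₁ − m₂) mod p = 44·(65 − 1) mod 83 = 77.
m = m₂ + h·q = 1 + 77·17 = 1310.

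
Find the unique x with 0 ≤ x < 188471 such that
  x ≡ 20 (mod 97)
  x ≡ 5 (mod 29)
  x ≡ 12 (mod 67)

178500

Combine the congruences pairwise.
From x ≡ 20 (mod 97) write x = 20 + 97t. Substituting into x ≡ 5 (mod 29) gives 97t ≡ 14 (mod 29), and since 10⁻¹ ≡ 3 (mod 29), t ≡ 13. Hence x ≡ 20 + 97·13 = 1281 (mod 2813).
From x ≡ 1281 (mod 2813) write x = 1281 + 2813t. Substituting into x ≡ 12 (mod 67) gives 2813t ≡ 4 (mod 67), and since 66⁻¹ ≡ 66 (mod 67), t ≡ 63. Hence x ≡ 1281 + 2813·63 = 178500 (mod 188471).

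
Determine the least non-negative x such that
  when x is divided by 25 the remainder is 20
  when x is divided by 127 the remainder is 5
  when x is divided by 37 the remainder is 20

107320

Combine the congruences pairwise.
From x ≡ 20 (mod 25) write x = 20 + 25t. Substituting into x ≡ 5 (mod 127) gives 25t ≡ 112 (mod 127), and since 25⁻¹ ≡ 61 (mod 127), t ≡ 101. Hence x ≡ 20 + 25·101 = 2545 (mod 3175).
From x ≡ 2545 (mod 3175) write x = 2545 + 3175t. Substituting into x ≡ 20 (mod 37) gives 3175t ≡ 28 (mod 37), and since 30⁻¹ ≡ 21 (mod 37), t ≡ 33. Hence x ≡ 2545 + 3175·33 = 107320 (mod 117475).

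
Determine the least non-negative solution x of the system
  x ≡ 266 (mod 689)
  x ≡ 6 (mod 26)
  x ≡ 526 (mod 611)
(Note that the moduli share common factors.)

45740

Combine the congruences pairwise.
gcd(689, 26) = 13 and 13 | (6 − 266), so the pair is consistent; merging gives x ≡ 266 (mod 1378), where 1378 = lcm(689, 26).
gcd(1378, 611) = 13 and 13 | (526 − 266), so the pair is consistent; merging gives x ≡ 45740 (mod 64766), where 64766 = lcm(1378, 611).
The solution is unique modulo lcm(689, 26, 611) = 64766.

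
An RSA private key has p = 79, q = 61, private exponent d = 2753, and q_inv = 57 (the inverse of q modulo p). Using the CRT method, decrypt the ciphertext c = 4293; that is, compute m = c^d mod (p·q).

d_p = d mod (p−1) = 2753 mod 78 = 23; d_q = d mod (q−1) = 53.
m₁ = c^(d_p) mod p: c ≡ 27 (mod 79), and 27^23 mod 79 = 33.
m₂ = c^(d_q) mod q: c ≡ 23 (mod 61), and 23^53 mod 61 = 33.
h = q_inv·(m₁ − m₂) mod p = 57·(33 − 33) mod 79 = 0.
m = m₂ + h·q = 33 + 0·61 = 33.

33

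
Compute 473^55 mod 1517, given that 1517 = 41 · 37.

489

Mod 41: 473 ≡ 22; by Fermat, exponent reduces to 55 mod 40 = 15; 22^15 ≡ 38 (mod 41).
Mod 37: 473 ≡ 29; by Fermat, exponent reduces to 55 mod 36 = 19; 29^19 ≡ 8 (mod 37).
Combine by CRT: x ≡ 38 (mod 41), x ≡ 8 (mod 37) ⇒ x ≡ 489 (mod 1517).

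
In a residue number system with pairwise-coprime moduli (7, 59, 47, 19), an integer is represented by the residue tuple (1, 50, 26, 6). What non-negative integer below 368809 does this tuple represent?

The moduli are pairwise coprime; N = 7·59·47·19 = 368809.
N/7 = 52687; 52687 ≡ 5 (mod 7); 5·3 ≡ 1, so inverse 3.
N/59 = 6251; 6251 ≡ 56 (mod 59); 56·39 ≡ 1, so inverse 39.
N/47 = 7847; 7847 ≡ 45 (mod 47); 45·23 ≡ 1, so inverse 23.
N/19 = 19411; 19411 ≡ 12 (mod 19); 12·8 ≡ 1, so inverse 8.
x ≡ 1·52687·3 + 50·6251·39 + 26·7847·23 + 6·19411·8 = 17971745.
17971745 mod 368809 = 268913.

268913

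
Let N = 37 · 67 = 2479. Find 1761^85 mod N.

Mod 37: 1761 ≡ 22; by Fermat, exponent reduces to 85 mod 36 = 13; 22^13 ≡ 17 (mod 37).
Mod 67: 1761 ≡ 19; by Fermat, exponent reduces to 85 mod 66 = 19; 19^19 ≡ 39 (mod 67).
Combine by CRT: x ≡ 17 (mod 37), x ≡ 39 (mod 67) ⇒ x ≡ 1312 (mod 2479).

1312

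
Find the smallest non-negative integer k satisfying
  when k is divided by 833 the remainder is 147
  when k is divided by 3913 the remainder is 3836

Combine the congruences pairwise.
gcd(833, 3913) = 7 and 7 | (3836 − 147), so the pair is consistent; merging gives k ≡ 203399 (mod 465647), where 465647 = lcm(833, 3913).
The solution is unique modulo lcm(833, 3913) = 465647.

203399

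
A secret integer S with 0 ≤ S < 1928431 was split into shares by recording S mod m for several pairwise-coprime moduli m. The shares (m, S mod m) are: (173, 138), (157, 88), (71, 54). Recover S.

From S ≡ 138 (mod 173) write S = 138 + 173t. Substituting into S ≡ 88 (mod 157) gives 173t ≡ 107 (mod 157), and since 16⁻¹ ≡ 108 (mod 157), t ≡ 95. Hence S ≡ 138 + 173·95 = 16573 (mod 27161).
From S ≡ 16573 (mod 27161) write S = 16573 + 27161t. Substituting into S ≡ 54 (mod 71) gives 27161t ≡ 24 (mod 71), and since 39⁻¹ ≡ 51 (mod 71), t ≡ 17. Hence S ≡ 16573 + 27161·17 = 478310 (mod 1928431).

478310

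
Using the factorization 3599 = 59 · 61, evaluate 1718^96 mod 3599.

Mod 59: 1718 ≡ 7; by Fermat, exponent reduces to 96 mod 58 = 38; 7^38 ≡ 26 (mod 59).
Mod 61: 1718 ≡ 10; by Fermat, exponent reduces to 96 mod 60 = 36; 10^36 ≡ 34 (mod 61).
Combine by CRT: x ≡ 26 (mod 59), x ≡ 34 (mod 61) ⇒ x ≡ 3389 (mod 3599).

3389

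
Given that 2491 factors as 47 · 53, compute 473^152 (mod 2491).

1001

Mod 47: 473 ≡ 3; by Fermat, exponent reduces to 152 mod 46 = 14; 3^14 ≡ 14 (mod 47).
Mod 53: 473 ≡ 49; by Fermat, exponent reduces to 152 mod 52 = 48; 49^48 ≡ 47 (mod 53).
Combine by CRT: x ≡ 14 (mod 47), x ≡ 47 (mod 53) ⇒ x ≡ 1001 (mod 2491).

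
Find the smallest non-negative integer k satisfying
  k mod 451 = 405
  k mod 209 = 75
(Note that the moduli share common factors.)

4464

gcd(451, 209) = 11 and 11 | (75 − 405), so the pair is consistent; merging gives k ≡ 4464 (mod 8569), where 8569 = lcm(451, 209).
The solution is unique modulo lcm(451, 209) = 8569.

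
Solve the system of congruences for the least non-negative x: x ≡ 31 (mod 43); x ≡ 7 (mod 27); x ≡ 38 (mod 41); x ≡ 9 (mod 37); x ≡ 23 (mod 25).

The moduli are pairwise coprime; N = 43·27·41·37·25 = 44030925.
N/43 = 1023975; 1023975 ≡ 16 (mod 43); 16·35 ≡ 1, so inverse 35.
N/27 = 1630775; 1630775 ≡ 2 (mod 27); 2·14 ≡ 1, so inverse 14.
N/41 = 1073925; 1073925 ≡ 12 (mod 41); 12·24 ≡ 1, so inverse 24.
N/37 = 1190025; 1190025 ≡ 31 (mod 37); 31·6 ≡ 1, so inverse 6.
N/25 = 1761237; 1761237 ≡ 12 (mod 25); 12·23 ≡ 1, so inverse 23.
x ≡ 31·1023975·35 + 7·1630775·14 + 38·1073925·24 + 9·1190025·6 + 23·1761237·23 = 3246204148.
3246204148 mod 44030925 = 31946623.

31946623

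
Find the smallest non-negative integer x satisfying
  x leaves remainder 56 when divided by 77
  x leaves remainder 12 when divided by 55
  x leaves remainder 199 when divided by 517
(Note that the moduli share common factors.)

gcd(77, 55) = 11 and 11 | (12 − 56), so the pair is consistent; merging gives x ≡ 287 (mod 385), where 385 = lcm(77, 55).
gcd(385, 517) = 11 and 11 | (199 − 287), so the pair is consistent; merging gives x ≡ 12607 (mod 18095), where 18095 = lcm(385, 517).
The solution is unique modulo lcm(77, 55, 517) = 18095.

12607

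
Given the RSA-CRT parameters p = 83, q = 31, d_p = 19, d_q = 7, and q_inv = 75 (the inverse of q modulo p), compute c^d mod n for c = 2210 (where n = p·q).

2180

m₁ = c^(d_p) mod p: c ≡ 52 (mod 83), and 52^19 mod 83 = 22.
m₂ = c^(d_q) mod q: c ≡ 9 (mod 31), and 9^7 mod 31 = 10.
h = q_inv·(m₁ − m₂) mod p = 75·(22 − 10) mod 83 = 70.
m = m₂ + h·q = 10 + 70·31 = 2180.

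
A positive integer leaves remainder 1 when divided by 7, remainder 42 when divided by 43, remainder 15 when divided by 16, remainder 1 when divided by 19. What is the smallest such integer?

19951

The moduli are pairwise coprime; N = 7·43·16·19 = 91504.
N/7 = 13072; 13072 ≡ 3 (mod 7); 3·5 ≡ 1, so inverse 5.
N/43 = 2128; 2128 ≡ 21 (mod 43); 21·41 ≡ 1, so inverse 41.
N/16 = 5719; 5719 ≡ 7 (mod 16); 7·7 ≡ 1, so inverse 7.
N/19 = 4816; 4816 ≡ 9 (mod 19); 9·17 ≡ 1, so inverse 17.
x ≡ 1·13072·5 + 42·2128·41 + 15·5719·7 + 1·4816·17 = 4412143.
4412143 mod 91504 = 19951.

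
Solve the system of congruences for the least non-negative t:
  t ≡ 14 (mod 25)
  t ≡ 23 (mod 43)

539

Combine the congruences pairwise.
From t ≡ 14 (mod 25) write t = 14 + 25s. Substituting into t ≡ 23 (mod 43) gives 25s ≡ 9 (mod 43), and since 25⁻¹ ≡ 31 (mod 43), s ≡ 21. Hence t ≡ 14 + 25·21 = 539 (mod 1075).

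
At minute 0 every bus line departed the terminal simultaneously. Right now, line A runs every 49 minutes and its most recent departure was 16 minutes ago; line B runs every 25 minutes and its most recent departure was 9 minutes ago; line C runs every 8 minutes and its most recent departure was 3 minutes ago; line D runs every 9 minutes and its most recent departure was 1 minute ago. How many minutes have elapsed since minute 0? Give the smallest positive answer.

24859

From t ≡ 16 (mod 49) write t = 16 + 49s. Substituting into t ≡ 9 (mod 25) gives 49s ≡ 18 (mod 25), and since 24⁻¹ ≡ 24 (mod 25), s ≡ 7. Hence t ≡ 16 + 49·7 = 359 (mod 1225).
From t ≡ 359 (mod 1225) write t = 359 + 1225s. Substituting into t ≡ 3 (mod 8) gives 1225s ≡ 4 (mod 8), and since 1⁻¹ ≡ 1 (mod 8), s ≡ 4. Hence t ≡ 359 + 1225·4 = 5259 (mod 9800).
From t ≡ 5259 (mod 9800) write t = 5259 + 9800s. Substituting into t ≡ 1 (mod 9) gives 9800s ≡ 7 (mod 9), and since 8⁻¹ ≡ 8 (mod 9), s ≡ 2. Hence t ≡ 5259 + 9800·2 = 24859 (mod 88200).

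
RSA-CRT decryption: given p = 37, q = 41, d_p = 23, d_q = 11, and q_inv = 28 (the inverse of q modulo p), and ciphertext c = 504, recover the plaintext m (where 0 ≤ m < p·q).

436

m₁ = c^(d_p) mod p: c ≡ 23 (mod 37), and 23^23 mod 37 = 29.
m₂ = c^(d_q) mod q: c ≡ 12 (mod 41), and 12^11 mod 41 = 26.
h = q_inv·(m₁ − m₂) mod p = 28·(29 − 26) mod 37 = 10.
m = m₂ + h·q = 26 + 10·41 = 436.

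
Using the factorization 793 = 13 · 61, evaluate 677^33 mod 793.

638

Mod 13: 677 ≡ 1; by Fermat, exponent reduces to 33 mod 12 = 9; 1^9 ≡ 1 (mod 13).
Mod 61: 677 ≡ 6; 6^33 ≡ 28 (mod 61).
Combine by CRT: x ≡ 1 (mod 13), x ≡ 28 (mod 61) ⇒ x ≡ 638 (mod 793).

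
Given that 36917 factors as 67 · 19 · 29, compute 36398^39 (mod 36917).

Mod 67: 36398 ≡ 17; 17^39 ≡ 15 (mod 67).
Mod 19: 36398 ≡ 13; by Fermat, exponent reduces to 39 mod 18 = 3; 13^3 ≡ 12 (mod 19).
Mod 29: 36398 ≡ 3; by Fermat, exponent reduces to 39 mod 28 = 11; 3^11 ≡ 15 (mod 29).
Combine by CRT: x ≡ 15 (mod 67), x ≡ 12 (mod 19), x ≡ 15 (mod 29) ⇒ x ≡ 13616 (mod 36917).

13616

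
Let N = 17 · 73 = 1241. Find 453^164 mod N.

276

Mod 17: 453 ≡ 11; by Fermat, exponent reduces to 164 mod 16 = 4; 11^4 ≡ 4 (mod 17).
Mod 73: 453 ≡ 15; by Fermat, exponent reduces to 164 mod 72 = 20; 15^20 ≡ 57 (mod 73).
Combine by CRT: x ≡ 4 (mod 17), x ≡ 57 (mod 73) ⇒ x ≡ 276 (mod 1241).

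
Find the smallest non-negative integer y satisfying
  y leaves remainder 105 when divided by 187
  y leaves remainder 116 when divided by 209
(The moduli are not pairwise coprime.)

Combine the congruences pairwise.
gcd(187, 209) = 11 and 11 | (116 − 105), so the pair is consistent; merging gives y ≡ 1788 (mod 3553), where 3553 = lcm(187, 209).
The solution is unique modulo lcm(187, 209) = 3553.

1788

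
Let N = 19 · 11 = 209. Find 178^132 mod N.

191

Mod 19: 178 ≡ 7; by Fermat, exponent reduces to 132 mod 18 = 6; 7^6 ≡ 1 (mod 19).
Mod 11: 178 ≡ 2; by Fermat, exponent reduces to 132 mod 10 = 2; 2^2 ≡ 4 (mod 11).
Combine by CRT: x ≡ 1 (mod 19), x ≡ 4 (mod 11) ⇒ x ≡ 191 (mod 209).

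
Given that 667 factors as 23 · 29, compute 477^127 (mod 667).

448

Mod 23: 477 ≡ 17; by Fermat, exponent reduces to 127 mod 22 = 17; 17^17 ≡ 11 (mod 23).
Mod 29: 477 ≡ 13; by Fermat, exponent reduces to 127 mod 28 = 15; 13^15 ≡ 13 (mod 29).
Combine by CRT: x ≡ 11 (mod 23), x ≡ 13 (mod 29) ⇒ x ≡ 448 (mod 667).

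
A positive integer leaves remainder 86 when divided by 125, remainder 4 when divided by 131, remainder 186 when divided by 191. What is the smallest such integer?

From x ≡ 86 (mod 125) write x = 86 + 125t. Substituting into x ≡ 4 (mod 131) gives 125t ≡ 49 (mod 131), and since 125⁻¹ ≡ 109 (mod 131), t ≡ 101. Hence x ≡ 86 + 125·101 = 12711 (mod 16375).
From x ≡ 12711 (mod 16375) write x = 12711 + 16375t. Substituting into x ≡ 186 (mod 191) gives 16375t ≡ 81 (mod 191), and since 140⁻¹ ≡ 176 (mod 191), t ≡ 122. Hence x ≡ 12711 + 16375·122 = 2010461 (mod 3127625).

2010461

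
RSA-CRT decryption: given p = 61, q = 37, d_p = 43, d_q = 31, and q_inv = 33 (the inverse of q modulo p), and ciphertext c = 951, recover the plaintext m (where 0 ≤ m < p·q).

248

m₁ = c^(d_p) mod p: c ≡ 36 (mod 61), and 36^43 mod 61 = 4.
m₂ = c^(d_q) mod q: c ≡ 26 (mod 37), and 26^31 mod 37 = 26.
h = q_inv·(m₁ − m₂) mod p = 33·(4 − 26) mod 61 = 6.
m = m₂ + h·q = 26 + 6·37 = 248.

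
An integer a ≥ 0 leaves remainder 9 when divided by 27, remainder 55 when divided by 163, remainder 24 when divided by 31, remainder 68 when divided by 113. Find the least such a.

The moduli are pairwise coprime; N = 27·163·31·113 = 15416703.
N/27 = 570989; 570989 ≡ 20 (mod 27); 20·23 ≡ 1, so inverse 23.
N/163 = 94581; 94581 ≡ 41 (mod 163); 41·4 ≡ 1, so inverse 4.
N/31 = 497313; 497313 ≡ 11 (mod 31); 11·17 ≡ 1, so inverse 17.
N/113 = 136431; 136431 ≡ 40 (mod 113); 40·65 ≡ 1, so inverse 65.
a ≡ 9·570989·23 + 55·94581·4 + 24·497313·17 + 68·136431·65 = 944931267.
944931267 mod 15416703 = 4512384.

4512384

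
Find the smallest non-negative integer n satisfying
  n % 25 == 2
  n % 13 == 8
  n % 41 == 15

4402

The moduli are pairwise coprime; M = 25·13·41 = 13325.
M/25 = 533; 533 ≡ 8 (mod 25); 8·22 ≡ 1, so inverse 22.
M/13 = 1025; 1025 ≡ 11 (mod 13); 11·6 ≡ 1, so inverse 6.
M/41 = 325; 325 ≡ 38 (mod 41); 38·27 ≡ 1, so inverse 27.
n ≡ 2·533·22 + 8·1025·6 + 15·325·27 = 204277.
204277 mod 13325 = 4402.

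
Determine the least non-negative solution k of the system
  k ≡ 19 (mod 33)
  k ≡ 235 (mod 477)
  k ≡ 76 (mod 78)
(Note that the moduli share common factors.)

gcd(33, 477) = 3 and 3 | (235 − 19), so the pair is consistent; merging gives k ≡ 712 (mod 5247), where 5247 = lcm(33, 477).
gcd(5247, 78) = 3 and 3 | (76 − 712), so the pair is consistent; merging gives k ≡ 95158 (mod 136422), where 136422 = lcm(5247, 78).
The solution is unique modulo lcm(33, 477, 78) = 136422.

95158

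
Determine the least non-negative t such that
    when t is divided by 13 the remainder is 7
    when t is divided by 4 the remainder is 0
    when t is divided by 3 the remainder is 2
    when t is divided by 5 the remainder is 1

176

The moduli are pairwise coprime; N = 13·4·3·5 = 780.
N/13 = 60; 60 ≡ 8 (mod 13); 8·5 ≡ 1, so inverse 5.
N/4 = 195; 195 ≡ 3 (mod 4); 3·3 ≡ 1, so inverse 3.
N/3 = 260; 260 ≡ 2 (mod 3); 2·2 ≡ 1, so inverse 2.
N/5 = 156; 156 ≡ 1 (mod 5), inverse 1.
t ≡ 7·60·5 + 0·195·3 + 2·260·2 + 1·156·1 = 3296.
3296 mod 780 = 176.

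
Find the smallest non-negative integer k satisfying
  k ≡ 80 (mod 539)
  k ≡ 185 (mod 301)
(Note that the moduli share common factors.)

gcd(539, 301) = 7 and 7 | (185 − 80), so the pair is consistent; merging gives k ≡ 14633 (mod 23177), where 23177 = lcm(539, 301).
The solution is unique modulo lcm(539, 301) = 23177.

14633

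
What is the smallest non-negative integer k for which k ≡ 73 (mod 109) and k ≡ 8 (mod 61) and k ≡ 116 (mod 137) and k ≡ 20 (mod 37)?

From k ≡ 73 (mod 109) write k = 73 + 109t. Substituting into k ≡ 8 (mod 61) gives 109t ≡ 57 (mod 61), and since 48⁻¹ ≡ 14 (mod 61), t ≡ 5. Hence k ≡ 73 + 109·5 = 618 (mod 6649).
From k ≡ 618 (mod 6649) write k = 618 + 6649t. Substituting into k ≡ 116 (mod 137) gives 6649t ≡ 46 (mod 137), and since 73⁻¹ ≡ 122 (mod 137), t ≡ 132. Hence k ≡ 618 + 6649·132 = 878286 (mod 910913).
From k ≡ 878286 (mod 910913) write k = 878286 + 910913t. Substituting into k ≡ 20 (mod 37) gives 910913t ≡ 3 (mod 37), and since 10⁻¹ ≡ 26 (mod 37), t ≡ 4. Hence k ≡ 878286 + 910913·4 = 4521938 (mod 33703781).

4521938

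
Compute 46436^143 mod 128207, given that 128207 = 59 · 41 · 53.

Mod 59: 46436 ≡ 3; by Fermat, exponent reduces to 143 mod 58 = 27; 3^27 ≡ 46 (mod 59).
Mod 41: 46436 ≡ 24; by Fermat, exponent reduces to 143 mod 40 = 23; 24^23 ≡ 34 (mod 41).
Mod 53: 46436 ≡ 8; by Fermat, exponent reduces to 143 mod 52 = 39; 8^39 ≡ 30 (mod 53).
Combine by CRT: x ≡ 46 (mod 59), x ≡ 34 (mod 41), x ≡ 30 (mod 53) ⇒ x ≡ 107249 (mod 128207).

107249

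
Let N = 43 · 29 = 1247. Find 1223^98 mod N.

552

Mod 43: 1223 ≡ 19; by Fermat, exponent reduces to 98 mod 42 = 14; 19^14 ≡ 36 (mod 43).
Mod 29: 1223 ≡ 5; by Fermat, exponent reduces to 98 mod 28 = 14; 5^14 ≡ 1 (mod 29).
Combine by CRT: x ≡ 36 (mod 43), x ≡ 1 (mod 29) ⇒ x ≡ 552 (mod 1247).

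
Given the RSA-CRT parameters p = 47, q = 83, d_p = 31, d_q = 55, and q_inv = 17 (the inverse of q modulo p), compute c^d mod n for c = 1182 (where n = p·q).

721

m₁ = c^(d_p) mod p: c ≡ 7 (mod 47), and 7^31 mod 47 = 16.
m₂ = c^(d_q) mod q: c ≡ 20 (mod 83), and 20^55 mod 83 = 57.
h = q_inv·(m₁ − m₂) mod p = 17·(16 − 57) mod 47 = 8.
m = m₂ + h·q = 57 + 8·83 = 721.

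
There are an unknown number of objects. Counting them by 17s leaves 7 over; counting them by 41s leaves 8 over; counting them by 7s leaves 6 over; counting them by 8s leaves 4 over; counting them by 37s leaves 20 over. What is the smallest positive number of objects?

The moduli are pairwise coprime; M = 17·41·7·8·37 = 1444184.
M/17 = 84952; 84952 ≡ 3 (mod 17); 3·6 ≡ 1, so inverse 6.
M/41 = 35224; 35224 ≡ 5 (mod 41); 5·33 ≡ 1, so inverse 33.
M/7 = 206312; 206312 ≡ 1 (mod 7), inverse 1.
M/8 = 180523; 180523 ≡ 3 (mod 8); 3·3 ≡ 1, so inverse 3.
M/37 = 39032; 39032 ≡ 34 (mod 37); 34·12 ≡ 1, so inverse 12.
N ≡ 7·84952·6 + 8·35224·33 + 6·206312·1 + 4·180523·3 + 20·39032·12 = 25638948.
25638948 mod 1444184 = 1087820.

1087820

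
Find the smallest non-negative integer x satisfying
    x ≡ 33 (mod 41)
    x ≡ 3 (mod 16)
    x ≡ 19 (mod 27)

The moduli are pairwise coprime; N = 41·16·27 = 17712.
N/41 = 432; 432 ≡ 22 (mod 41); 22·28 ≡ 1, so inverse 28.
N/16 = 1107; 1107 ≡ 3 (mod 16); 3·11 ≡ 1, so inverse 11.
N/27 = 656; 656 ≡ 8 (mod 27); 8·17 ≡ 1, so inverse 17.
x ≡ 33·432·28 + 3·1107·11 + 19·656·17 = 647587.
647587 mod 17712 = 9955.

9955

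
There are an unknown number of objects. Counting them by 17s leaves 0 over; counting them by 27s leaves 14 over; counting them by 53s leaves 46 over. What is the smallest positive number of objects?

From N ≡ 0 (mod 17) write N = 0 + 17t. Substituting into N ≡ 14 (mod 27) gives 17t ≡ 14 (mod 27), and since 17⁻¹ ≡ 8 (mod 27), t ≡ 4. Hence N ≡ 0 + 17·4 = 68 (mod 459).
From N ≡ 68 (mod 459) write N = 68 + 459t. Substituting into N ≡ 46 (mod 53) gives 459t ≡ 31 (mod 53), and since 35⁻¹ ≡ 50 (mod 53), t ≡ 13. Hence N ≡ 68 + 459·13 = 6035 (mod 24327).

6035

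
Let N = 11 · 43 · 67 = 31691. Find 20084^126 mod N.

3441

Mod 11: 20084 ≡ 9; by Fermat, exponent reduces to 126 mod 10 = 6; 9^6 ≡ 9 (mod 11).
Mod 43: 20084 ≡ 3; since 42 | 126, by Fermat 3^126 ≡ 1 (mod 43).
Mod 67: 20084 ≡ 51; by Fermat, exponent reduces to 126 mod 66 = 60; 51^60 ≡ 24 (mod 67).
Combine by CRT: x ≡ 9 (mod 11), x ≡ 1 (mod 43), x ≡ 24 (mod 67) ⇒ x ≡ 3441 (mod 31691).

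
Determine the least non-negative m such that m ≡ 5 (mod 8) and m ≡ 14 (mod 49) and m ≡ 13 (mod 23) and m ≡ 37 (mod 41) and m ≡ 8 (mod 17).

496629

The moduli are pairwise coprime; N = 8·49·23·41·17 = 6284152.
N/8 = 785519; 785519 ≡ 7 (mod 8); 7·7 ≡ 1, so inverse 7.
N/49 = 128248; 128248 ≡ 15 (mod 49); 15·36 ≡ 1, so inverse 36.
N/23 = 273224; 273224 ≡ 7 (mod 23); 7·10 ≡ 1, so inverse 10.
N/41 = 153272; 153272 ≡ 14 (mod 41); 14·3 ≡ 1, so inverse 3.
N/17 = 369656; 369656 ≡ 8 (mod 17); 8·15 ≡ 1, so inverse 15.
m ≡ 5·785519·7 + 14·128248·36 + 13·273224·10 + 37·153272·3 + 8·369656·15 = 189021189.
189021189 mod 6284152 = 496629.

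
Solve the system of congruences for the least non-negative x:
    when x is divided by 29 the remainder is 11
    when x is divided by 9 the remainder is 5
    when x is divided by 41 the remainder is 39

Combine the congruences pairwise.
From x ≡ 11 (mod 29) write x = 11 + 29t. Substituting into x ≡ 5 (mod 9) gives 29t ≡ 3 (mod 9), and since 2⁻¹ ≡ 5 (mod 9), t ≡ 6. Hence x ≡ 11 + 29·6 = 185 (mod 261).
From x ≡ 185 (mod 261) write x = 185 + 261t. Substituting into x ≡ 39 (mod 41) gives 261t ≡ 18 (mod 41), and since 15⁻¹ ≡ 11 (mod 41), t ≡ 34. Hence x ≡ 185 + 261·34 = 9059 (mod 10701).

9059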